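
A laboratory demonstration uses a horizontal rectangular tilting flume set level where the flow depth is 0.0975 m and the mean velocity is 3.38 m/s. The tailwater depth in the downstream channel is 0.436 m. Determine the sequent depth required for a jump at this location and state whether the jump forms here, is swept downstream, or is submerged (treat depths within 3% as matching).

Fr₁ = V₁/√(g·y₁) = 3.38/√(9.81×0.0975) = 3.46.
By Bélanger, y₂/y₁ = ½[√(1 + 8Fr₁²) − 1] = ½[√96.55 − 1] = 4.41.
y₂ = 4.41 × 0.0975 = 0.430 m.
Tailwater y_tw = 0.436 m: y_tw ≈ y₂, so the jump forms here.

y₂ = 0.430 m; the jump forms here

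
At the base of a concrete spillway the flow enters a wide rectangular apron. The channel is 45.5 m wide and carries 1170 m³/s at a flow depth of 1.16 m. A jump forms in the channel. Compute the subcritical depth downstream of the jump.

q = Q/b = 1170/45.5 = 25.7 m²/s; V₁ = q/y₁ = 22.2 m/s. Fr₁ = V₁/√(g·y₁) = 6.57.
Bélanger equation: y₂/y₁ = ½[√(1 + 8Fr₁²) − 1] = ½[√346.5 − 1] = 8.81.
y₂ = 8.81 × 1.16 = 10.2 m.

y₂ = 10.2 m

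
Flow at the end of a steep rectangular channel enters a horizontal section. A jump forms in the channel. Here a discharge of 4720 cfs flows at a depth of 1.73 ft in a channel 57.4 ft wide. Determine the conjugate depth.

y₂ = 14.7 ft

q = Q/b = 4720/57.4 = 82.2 ft²/s; V₁ = q/y₁ = 47.5 ft/s. Fr₁ = V₁/√(g·y₁) = 6.37.
Bélanger equation: y₂/y₁ = ½[√(1 + 8Fr₁²) − 1] = ½[√325.5 − 1] = 8.52.
y₂ = 8.52 × 1.73 = 14.7 ft.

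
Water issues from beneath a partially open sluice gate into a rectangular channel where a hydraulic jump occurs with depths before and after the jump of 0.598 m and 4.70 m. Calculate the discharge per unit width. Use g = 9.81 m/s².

q = 8.55 m²/s

For a rectangular channel the momentum equation gives q² = ½·g·y₁·y₂·(y₁ + y₂) = ½×9.81×0.598×4.70×5.30 = 73.0.
q = √73.0 = 8.55 m²/s.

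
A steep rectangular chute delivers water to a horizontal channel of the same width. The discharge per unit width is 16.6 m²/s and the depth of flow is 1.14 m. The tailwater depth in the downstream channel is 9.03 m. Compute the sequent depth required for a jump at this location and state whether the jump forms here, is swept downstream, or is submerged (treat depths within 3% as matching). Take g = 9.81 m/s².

V₁ = q/y₁ = 16.6/1.14 = 14.6 m/s. Fr₁ = V₁/√(g·y₁) = 14.6/√(9.81×1.14) = 4.35.
Conjugate-depth relation: y₂/y₁ = ½[√(1 + 8Fr₁²) − 1] = ½[√152.7 − 1] = 5.68.
y₂ = 5.68 × 1.14 = 6.47 m.
Tailwater y_tw = 9.03 m: y_tw > y₂, so the jump is submerged.

y₂ = 6.47 m; the jump is submerged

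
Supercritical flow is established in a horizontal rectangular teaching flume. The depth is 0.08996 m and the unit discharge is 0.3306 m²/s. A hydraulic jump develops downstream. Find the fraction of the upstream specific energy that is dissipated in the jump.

V₁ = q/y₁ = 0.3306/0.08996 = 3.675 m/s. Fr₁ = V₁/√(g·y₁) = 3.675/√(9.81×0.08996) = 3.912.
Conjugate-depth relation: y₂/y₁ = ½[√(1 + 8Fr₁²) − 1] = ½[√123.43 − 1] = 5.055.
y₂ = 5.055 × 0.08996 = 0.4547 m.
E₁ = y₁ + V₁²/2g = 0.7783 m. ΔE = (y₂ − y₁)³/(4y₁y₂) = 0.2966 m. ΔE/E₁ = 0.2966/0.7783 = 0.381.

ΔE/E₁ = 0.381 (38.1%)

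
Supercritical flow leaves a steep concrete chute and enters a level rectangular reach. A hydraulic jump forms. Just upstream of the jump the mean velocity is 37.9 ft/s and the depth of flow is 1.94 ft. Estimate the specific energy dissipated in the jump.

ΔE = 11.5 ft

Fr₁ = V₁/√(g·y₁) = 37.9/√(32.2×1.94) = 4.80.
Bélanger equation: y₂/y₁ = ½[√(1 + 8Fr₁²) − 1] = ½[√185.0 − 1] = 6.30.
y₂ = 6.30 × 1.94 = 12.2 ft.
q = V₁·y₁ = 37.9 × 1.94 = 73.5 ft²/s. V₂ = q/y₂ = 73.5/12.2 = 6.02 ft/s. E₁ = y₁ + V₁²/2g = 24.2 ft; E₂ = y₂ + V₂²/2g = 12.8 ft. ΔE = E₁ − E₂ = 11.5 ft.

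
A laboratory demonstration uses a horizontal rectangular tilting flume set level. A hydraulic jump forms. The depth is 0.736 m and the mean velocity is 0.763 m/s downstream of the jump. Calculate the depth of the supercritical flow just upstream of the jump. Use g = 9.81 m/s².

y₁ = 0.104 m

Fr₂ = V₂/√(g·y₂) = 0.763/√(9.81×0.736) = 0.284.
Applying the sequent-depth relation in reverse, y₁/y₂ = ½[√(1 + 8Fr₂²) − 1] = ½[√1.645 − 1] = 0.141.
y₁ = 0.141 × 0.736 = 0.104 m.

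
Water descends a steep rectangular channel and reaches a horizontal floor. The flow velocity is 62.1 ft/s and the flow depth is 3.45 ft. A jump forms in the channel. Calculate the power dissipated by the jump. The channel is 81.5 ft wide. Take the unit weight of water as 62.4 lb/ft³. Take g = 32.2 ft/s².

Fr₁ = V₁/√(g·y₁) = 62.1/√(32.2×3.45) = 5.89.
Conjugate-depth relation: y₂/y₁ = ½[√(1 + 8Fr₁²) − 1] = ½[√278.7 − 1] = 7.85.
y₂ = 7.85 × 3.45 = 27.1 ft.
Head loss: ΔE = (y₂ − y₁)³/(4y₁y₂) = (27.1 − 3.45)³/(4×3.45×27.1) = 13183/374 = 35.3 ft.
q = V₁·y₁ = 62.1 × 3.45 = 214 ft²/s. Q = q·b = 214 × 81.5 = 17461 cfs. P = γ·Q·ΔE/550 = 62.4 × 17461 × 35.3 / 550 = 69903 hp.

P = 69903 hp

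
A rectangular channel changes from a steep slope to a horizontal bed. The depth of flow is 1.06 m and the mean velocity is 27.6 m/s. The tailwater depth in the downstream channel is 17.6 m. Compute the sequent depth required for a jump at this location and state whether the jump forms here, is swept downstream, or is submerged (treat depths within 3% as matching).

y₂ = 12.3 m; the jump is submerged

Fr₁ = V₁/√(g·y₁) = 27.6/√(9.81×1.06) = 8.56.
Sequent-depth ratio: y₂/y₁ = ½[√(1 + 8Fr₁²) − 1] = ½[√587.0 − 1] = 11.6.
y₂ = 11.6 × 1.06 = 12.3 m.
Tailwater y_tw = 17.6 m: y_tw > y₂, so the jump is submerged.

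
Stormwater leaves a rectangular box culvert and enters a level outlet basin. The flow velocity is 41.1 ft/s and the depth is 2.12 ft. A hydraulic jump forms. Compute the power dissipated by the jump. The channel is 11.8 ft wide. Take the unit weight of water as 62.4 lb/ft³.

Fr₁ = V₁/√(g·y₁) = 41.1/√(32.2×2.12) = 4.97.
Bélanger equation: y₂/y₁ = ½[√(1 + 8Fr₁²) − 1] = ½[√199.0 − 1] = 6.55.
y₂ = 6.55 × 2.12 = 13.9 ft.
q = V₁·y₁ = 41.1 × 2.12 = 87.1 ft²/s. V₂ = q/y₂ = 87.1/13.9 = 6.27 ft/s. E₁ = y₁ + V₁²/2g = 28.3 ft; E₂ = y₂ + V₂²/2g = 14.5 ft. ΔE = E₁ − E₂ = 13.8 ft.
Q = q·b = 87.1 × 11.8 = 1028 cfs. P = γ·Q·ΔE/550 = 62.4 × 1028 × 13.8 / 550 = 1615 hp.

P = 1615 hp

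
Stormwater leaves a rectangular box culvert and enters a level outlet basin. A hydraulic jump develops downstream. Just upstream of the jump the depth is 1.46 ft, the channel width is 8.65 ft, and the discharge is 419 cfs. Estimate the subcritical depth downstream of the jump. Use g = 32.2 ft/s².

q = Q/b = 419/8.65 = 48.4 ft²/s; V₁ = q/y₁ = 33.2 ft/s. Fr₁ = V₁/√(g·y₁) = 4.84.
Bélanger equation: y₂/y₁ = ½[√(1 + 8Fr₁²) − 1] = ½[√188.3 − 1] = 6.36.
y₂ = 6.36 × 1.46 = 9.29 ft.

y₂ = 9.29 ft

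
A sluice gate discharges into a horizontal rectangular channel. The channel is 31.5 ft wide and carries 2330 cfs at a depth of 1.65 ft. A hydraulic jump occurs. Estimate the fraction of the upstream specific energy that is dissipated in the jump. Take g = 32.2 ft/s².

q = Q/b = 2330/31.5 = 74.0 ft²/s; V₁ = q/y₁ = 44.8 ft/s. Fr₁ = V₁/√(g·y₁) = 6.15.
From the momentum equation for a rectangular channel, y₂/y₁ = ½[√(1 + 8Fr₁²) − 1] = ½[√303.6 − 1] = 8.21.
y₂ = 8.21 × 1.65 = 13.5 ft.
E₁ = y₁ + V₁²/2g = 32.9 ft. ΔE = (y₂ − y₁)³/(4y₁y₂) = 18.8 ft. ΔE/E₁ = 18.8/32.9 = 0.574.

ΔE/E₁ = 0.574 (57.4%)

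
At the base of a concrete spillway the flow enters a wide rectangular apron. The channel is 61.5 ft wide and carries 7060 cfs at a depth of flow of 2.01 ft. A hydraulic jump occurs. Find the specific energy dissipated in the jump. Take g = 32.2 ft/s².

q = Q/b = 7060/61.5 = 115 ft²/s; V₁ = q/y₁ = 57.1 ft/s. Fr₁ = V₁/√(g·y₁) = 7.10.
From the momentum equation for a rectangular channel, y₂/y₁ = ½[√(1 + 8Fr₁²) − 1] = ½[√404.2 − 1] = 9.55.
y₂ = 9.55 × 2.01 = 19.2 ft.
V₂ = q/y₂ = 115/19.2 = 5.98 ft/s. E₁ = y₁ + V₁²/2g = 52.7 ft; E₂ = y₂ + V₂²/2g = 19.8 ft. ΔE = E₁ − E₂ = 32.9 ft.

ΔE = 32.9 ft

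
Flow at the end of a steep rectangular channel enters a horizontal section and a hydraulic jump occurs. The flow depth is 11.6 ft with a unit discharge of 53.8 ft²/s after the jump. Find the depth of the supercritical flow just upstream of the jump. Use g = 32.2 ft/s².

y₁ = 1.21 ft

V₂ = q/y₂ = 53.8/11.6 = 4.64 ft/s; Fr₂ = V₂/√(g·y₂) = 0.240.
Since the conjugate-depth ratio holds either way, y₁/y₂ = ½[√(1 + 8Fr₂²) − 1] = ½[√1.461 − 1] = 0.104.
y₁ = 0.104 × 11.6 = 1.21 ft.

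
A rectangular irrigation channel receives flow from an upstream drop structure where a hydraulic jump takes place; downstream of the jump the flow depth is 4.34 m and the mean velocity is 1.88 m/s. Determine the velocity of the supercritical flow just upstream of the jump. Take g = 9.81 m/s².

Fr₂ = V₂/√(g·y₂) = 1.88/√(9.81×4.34) = 0.288.
Since the conjugate-depth ratio holds either way, y₁/y₂ = ½[√(1 + 8Fr₂²) − 1] = ½[√1.664 − 1] = 0.145.
y₁ = 0.145 × 4.34 = 0.629 m.
V₁ = q/y₁ = 8.16/0.629 = 13.0 m/s.

V₁ = 13.0 m/s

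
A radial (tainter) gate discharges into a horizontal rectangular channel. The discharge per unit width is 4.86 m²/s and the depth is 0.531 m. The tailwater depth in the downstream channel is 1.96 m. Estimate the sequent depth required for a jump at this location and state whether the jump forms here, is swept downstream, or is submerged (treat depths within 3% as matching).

V₁ = q/y₁ = 4.86/0.531 = 9.15 m/s. Fr₁ = V₁/√(g·y₁) = 9.15/√(9.81×0.531) = 4.01.
Sequent-depth ratio: y₂/y₁ = ½[√(1 + 8Fr₁²) − 1] = ½[√129.7 − 1] = 5.19.
y₂ = 5.19 × 0.531 = 2.76 m.
Tailwater y_tw = 1.96 m: y_tw < y₂, so the jump is swept downstream.

y₂ = 2.76 m; the jump is swept downstream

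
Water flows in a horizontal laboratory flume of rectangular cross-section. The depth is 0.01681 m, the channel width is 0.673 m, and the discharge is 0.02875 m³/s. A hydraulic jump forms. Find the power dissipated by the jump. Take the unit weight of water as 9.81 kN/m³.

q = Q/b = 0.02875/0.673 = 0.04272 m²/s; V₁ = q/y₁ = 2.541 m/s. Fr₁ = V₁/√(g·y₁) = 6.258.
By Bélanger, y₂/y₁ = ½[√(1 + 8Fr₁²) − 1] = ½[√314.30 − 1] = 8.364.
y₂ = 8.364 × 0.01681 = 0.1406 m.
V₂ = q/y₂ = 0.04272/0.1406 = 0.3038 m/s. E₁ = y₁ + V₁²/2g = 0.3460 m; E₂ = y₂ + V₂²/2g = 0.1453 m. ΔE = E₁ − E₂ = 0.2007 m.
P = γ·Q·ΔE = 9.81 × 0.02875 × 0.2007 = 0.05659 kW.

P = 0.05659 kW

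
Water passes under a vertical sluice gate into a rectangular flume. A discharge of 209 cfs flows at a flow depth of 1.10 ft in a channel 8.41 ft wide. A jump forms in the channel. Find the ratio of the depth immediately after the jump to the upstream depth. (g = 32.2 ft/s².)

q = Q/b = 209/8.41 = 24.9 ft²/s; V₁ = q/y₁ = 22.6 ft/s. Fr₁ = V₁/√(g·y₁) = 3.80.
Bélanger equation: y₂/y₁ = ½[√(1 + 8Fr₁²) − 1] = ½[√116.3 − 1] = 4.89.

y₂/y₁ = 4.89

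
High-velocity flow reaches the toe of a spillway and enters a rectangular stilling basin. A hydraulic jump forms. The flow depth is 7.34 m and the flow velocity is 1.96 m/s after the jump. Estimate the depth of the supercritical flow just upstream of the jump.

Fr₂ = V₂/√(g·y₂) = 1.96/√(9.81×7.34) = 0.231.
From the momentum equation (using Fr₂), y₁/y₂ = ½[√(1 + 8Fr₂²) − 1] = ½[√1.427 − 1] = 0.0972.
y₁ = 0.0972 × 7.34 = 0.714 m.

y₁ = 0.714 m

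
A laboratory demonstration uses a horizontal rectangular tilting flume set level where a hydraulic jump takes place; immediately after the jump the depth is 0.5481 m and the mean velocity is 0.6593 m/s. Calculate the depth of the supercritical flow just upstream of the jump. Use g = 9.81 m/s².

Fr₂ = V₂/√(g·y₂) = 0.6593/√(9.81×0.5481) = 0.2843.
Applying the sequent-depth relation in reverse, y₁/y₂ = ½[√(1 + 8Fr₂²) − 1] = ½[√1.6467 − 1] = 0.1416.
y₁ = 0.1416 × 0.5481 = 0.07763 m.

y₁ = 0.07763 m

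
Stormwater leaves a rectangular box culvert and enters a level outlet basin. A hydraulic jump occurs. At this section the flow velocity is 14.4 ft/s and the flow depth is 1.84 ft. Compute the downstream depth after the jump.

Fr₁ = V₁/√(g·y₁) = 14.4/√(32.2×1.84) = 1.87.
From the momentum equation for a rectangular channel, y₂/y₁ = ½[√(1 + 8Fr₁²) − 1] = ½[√29.00 − 1] = 2.19.
y₂ = 2.19 × 1.84 = 4.03 ft.

y₂ = 4.03 ft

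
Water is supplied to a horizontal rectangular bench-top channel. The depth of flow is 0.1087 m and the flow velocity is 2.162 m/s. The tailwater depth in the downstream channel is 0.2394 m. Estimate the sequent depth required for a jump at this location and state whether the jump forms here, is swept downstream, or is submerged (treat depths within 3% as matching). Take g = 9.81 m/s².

y₂ = 0.2721 m; the jump is swept downstream

Fr₁ = V₁/√(g·y₁) = 2.162/√(9.81×0.1087) = 2.094.
Bélanger equation: y₂/y₁ = ½[√(1 + 8Fr₁²) − 1] = ½[√36.067 − 1] = 2.503.
y₂ = 2.503 × 0.1087 = 0.2721 m.
Tailwater y_tw = 0.2394 m: y_tw < y₂, so the jump is swept downstream.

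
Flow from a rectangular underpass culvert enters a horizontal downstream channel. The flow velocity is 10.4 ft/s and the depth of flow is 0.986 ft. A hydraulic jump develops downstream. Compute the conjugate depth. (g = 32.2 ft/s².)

Fr₁ = V₁/√(g·y₁) = 10.4/√(32.2×0.986) = 1.85.
Bélanger equation: y₂/y₁ = ½[√(1 + 8Fr₁²) − 1] = ½[√28.25 − 1] = 2.16.
y₂ = 2.16 × 0.986 = 2.13 ft.

y₂ = 2.13 ft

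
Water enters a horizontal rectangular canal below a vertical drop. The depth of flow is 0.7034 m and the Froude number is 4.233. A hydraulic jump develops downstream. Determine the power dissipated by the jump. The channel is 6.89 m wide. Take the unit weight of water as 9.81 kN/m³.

P = 1546 kW

Fr₁ = 4.233 (given).
By Bélanger, y₂/y₁ = ½[√(1 + 8Fr₁²) − 1] = ½[√144.35 − 1] = 5.507.
y₂ = 5.507 × 0.7034 = 3.874 m.
V₁ = Fr₁·√(g·y₁) = 4.233×√(9.81×0.7034) = 11.12 m/s; q = V₁·y₁ = 7.821 m²/s. V₂ = q/y₂ = 7.821/3.874 = 2.019 m/s. E₁ = y₁ + V₁²/2g = 7.005 m; E₂ = y₂ + V₂²/2g = 4.082 m. ΔE = E₁ − E₂ = 2.924 m.
Q = q·b = 7.821 × 6.89 = 53.89 m³/s. P = γ·Q·ΔE = 9.81 × 53.89 × 2.924 = 1546 kW.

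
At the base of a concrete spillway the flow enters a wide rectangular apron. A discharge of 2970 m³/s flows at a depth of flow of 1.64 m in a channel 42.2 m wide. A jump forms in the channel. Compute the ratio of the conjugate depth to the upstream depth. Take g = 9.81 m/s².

q = Q/b = 2970/42.2 = 70.4 m²/s; V₁ = q/y₁ = 42.9 m/s. Fr₁ = V₁/√(g·y₁) = 10.7.
From the momentum equation for a rectangular channel, y₂/y₁ = ½[√(1 + 8Fr₁²) − 1] = ½[√916.8 − 1] = 14.6.

y₂/y₁ = 14.6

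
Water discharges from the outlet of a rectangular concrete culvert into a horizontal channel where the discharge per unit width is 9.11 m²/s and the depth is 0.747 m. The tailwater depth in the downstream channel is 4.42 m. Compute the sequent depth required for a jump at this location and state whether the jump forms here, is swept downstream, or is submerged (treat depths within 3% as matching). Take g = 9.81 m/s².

y₂ = 4.40 m; the jump forms here

V₁ = q/y₁ = 9.11/0.747 = 12.2 m/s. Fr₁ = V₁/√(g·y₁) = 12.2/√(9.81×0.747) = 4.51.
By Bélanger, y₂/y₁ = ½[√(1 + 8Fr₁²) − 1] = ½[√163.4 − 1] = 5.89.
y₂ = 5.89 × 0.747 = 4.40 m.
Tailwater y_tw = 4.42 m: y_tw ≈ y₂, so the jump forms here.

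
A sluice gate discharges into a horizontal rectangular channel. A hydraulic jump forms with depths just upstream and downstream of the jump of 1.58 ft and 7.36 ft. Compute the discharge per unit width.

For a rectangular channel the momentum equation gives q² = ½·g·y₁·y₂·(y₁ + y₂) = ½×32.2×1.58×7.36×8.94 = 1674.
q = √1674 = 40.9 ft²/s.

q = 40.9 ft²/s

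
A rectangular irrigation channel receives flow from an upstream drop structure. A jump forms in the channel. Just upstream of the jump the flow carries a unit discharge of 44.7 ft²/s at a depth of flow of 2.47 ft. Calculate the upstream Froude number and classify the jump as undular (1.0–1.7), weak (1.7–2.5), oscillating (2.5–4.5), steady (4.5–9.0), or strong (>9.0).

Fr₁ = 2.03; weak jump

V₁ = q/y₁ = 44.7/2.47 = 18.1 ft/s. Fr₁ = V₁/√(g·y₁) = 18.1/√(32.2×2.47) = 2.03.
Fr₁ = 2.03 lies in the weak range.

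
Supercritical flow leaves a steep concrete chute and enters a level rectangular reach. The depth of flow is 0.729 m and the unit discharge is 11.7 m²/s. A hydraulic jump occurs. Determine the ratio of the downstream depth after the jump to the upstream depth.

V₁ = q/y₁ = 11.7/0.729 = 16.0 m/s. Fr₁ = V₁/√(g·y₁) = 16.0/√(9.81×0.729) = 6.00.
Bélanger equation: y₂/y₁ = ½[√(1 + 8Fr₁²) − 1] = ½[√289.1 − 1] = 8.00.

y₂/y₁ = 8.00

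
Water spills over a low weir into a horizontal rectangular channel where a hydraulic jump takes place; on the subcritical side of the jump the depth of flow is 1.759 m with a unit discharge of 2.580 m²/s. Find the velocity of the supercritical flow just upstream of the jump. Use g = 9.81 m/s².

V₂ = q/y₂ = 2.580/1.759 = 1.467 m/s; Fr₂ = V₂/√(g·y₂) = 0.3531.
From the momentum equation (using Fr₂), y₁/y₂ = ½[√(1 + 8Fr₂²) − 1] = ½[√1.9974 − 1] = 0.2066.
y₁ = 0.2066 × 1.759 = 0.3635 m.
V₁ = q/y₁ = 2.580/0.3635 = 7.098 m/s.

V₁ = 7.098 m/s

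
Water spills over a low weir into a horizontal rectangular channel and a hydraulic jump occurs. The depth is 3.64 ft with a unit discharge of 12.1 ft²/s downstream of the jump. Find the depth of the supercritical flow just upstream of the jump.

y₁ = 0.591 ft

V₂ = q/y₂ = 12.1/3.64 = 3.32 ft/s; Fr₂ = V₂/√(g·y₂) = 0.307.
Since the conjugate-depth ratio holds either way, y₁/y₂ = ½[√(1 + 8Fr₂²) − 1] = ½[√1.754 − 1] = 0.162.
y₁ = 0.162 × 3.64 = 0.591 ft.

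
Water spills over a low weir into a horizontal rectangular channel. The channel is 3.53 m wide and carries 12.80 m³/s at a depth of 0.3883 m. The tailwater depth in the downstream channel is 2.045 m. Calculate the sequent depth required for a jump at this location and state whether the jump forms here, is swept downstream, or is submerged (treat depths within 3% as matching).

q = Q/b = 12.80/3.53 = 3.626 m²/s; V₁ = q/y₁ = 9.338 m/s. Fr₁ = V₁/√(g·y₁) = 4.785.
From the momentum equation for a rectangular channel, y₂/y₁ = ½[√(1 + 8Fr₁²) − 1] = ½[√184.14 − 1] = 6.285.
y₂ = 6.285 × 0.3883 = 2.440 m.
Tailwater y_tw = 2.045 m: y_tw < y₂, so the jump is swept downstream.

y₂ = 2.440 m; the jump is swept downstream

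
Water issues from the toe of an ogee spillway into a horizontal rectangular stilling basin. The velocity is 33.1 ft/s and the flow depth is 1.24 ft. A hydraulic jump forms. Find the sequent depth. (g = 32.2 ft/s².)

Fr₁ = V₁/√(g·y₁) = 33.1/√(32.2×1.24) = 5.24.
By Bélanger, y₂/y₁ = ½[√(1 + 8Fr₁²) − 1] = ½[√220.5 − 1] = 6.92.
y₂ = 6.92 × 1.24 = 8.59 ft.

y₂ = 8.59 ft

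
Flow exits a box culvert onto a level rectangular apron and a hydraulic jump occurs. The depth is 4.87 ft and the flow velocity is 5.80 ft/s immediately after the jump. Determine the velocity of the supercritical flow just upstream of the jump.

Fr₂ = V₂/√(g·y₂) = 5.80/√(32.2×4.87) = 0.463.
From the momentum equation (using Fr₂), y₁/y₂ = ½[√(1 + 8Fr₂²) − 1] = ½[√2.716 − 1] = 0.324.
y₁ = 0.324 × 4.87 = 1.58 ft.
V₁ = q/y₁ = 28.2/1.58 = 17.9 ft/s.

V₁ = 17.9 ft/s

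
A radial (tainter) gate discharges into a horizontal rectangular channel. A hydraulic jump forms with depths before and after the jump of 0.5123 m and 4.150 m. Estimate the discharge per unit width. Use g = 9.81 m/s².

q = 6.973 m²/s

For a rectangular channel the momentum equation gives q² = ½·g·y₁·y₂·(y₁ + y₂) = ½×9.81×0.5123×4.150×4.662 = 48.62.
q = √48.62 = 6.973 m²/s.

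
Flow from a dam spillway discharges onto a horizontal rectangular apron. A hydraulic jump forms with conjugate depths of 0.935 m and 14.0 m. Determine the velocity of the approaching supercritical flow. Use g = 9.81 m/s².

V₁ = 33.1 m/s

For a rectangular channel the momentum equation gives q² = ½·g·y₁·y₂·(y₁ + y₂) = ½×9.81×0.935×14.0×14.9 = 959.
q = √959 = 31.0 m²/s.
V₁ = q/y₁ = 31.0/0.935 = 33.1 m/s.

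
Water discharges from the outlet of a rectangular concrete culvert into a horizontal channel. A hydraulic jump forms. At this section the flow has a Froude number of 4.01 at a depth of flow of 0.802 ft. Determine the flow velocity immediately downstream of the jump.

Fr₁ = 4.01 (given).
Sequent-depth ratio: y₂/y₁ = ½[√(1 + 8Fr₁²) − 1] = ½[√129.6 − 1] = 5.19.
y₂ = 5.19 × 0.802 = 4.16 ft.
V₁ = Fr₁·√(g·y₁) = 4.01×√(32.2×0.802) = 20.4 ft/s; q = V₁·y₁ = 16.3 ft²/s.
V₂ = q/y₂ = 16.3/4.16 = 3.92 ft/s.

V₂ = 3.92 ft/s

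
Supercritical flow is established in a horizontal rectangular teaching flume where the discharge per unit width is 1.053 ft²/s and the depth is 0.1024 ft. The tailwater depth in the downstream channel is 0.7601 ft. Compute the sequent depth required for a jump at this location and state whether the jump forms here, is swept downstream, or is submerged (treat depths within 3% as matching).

y₂ = 0.7705 ft; the jump forms here

V₁ = q/y₁ = 1.053/0.1024 = 10.28 ft/s. Fr₁ = V₁/√(g·y₁) = 10.28/√(32.2×0.1024) = 5.663.
Bélanger equation: y₂/y₁ = ½[√(1 + 8Fr₁²) − 1] = ½[√257.56 − 1] = 7.524.
y₂ = 7.524 × 0.1024 = 0.7705 ft.
Tailwater y_tw = 0.7601 ft: y_tw ≈ y₂, so the jump forms here.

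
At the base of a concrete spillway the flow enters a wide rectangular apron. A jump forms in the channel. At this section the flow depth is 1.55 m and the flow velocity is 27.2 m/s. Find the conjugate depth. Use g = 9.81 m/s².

Fr₁ = V₁/√(g·y₁) = 27.2/√(9.81×1.55) = 6.98.
From the momentum equation for a rectangular channel, y₂/y₁ = ½[√(1 + 8Fr₁²) − 1] = ½[√390.2 − 1] = 9.38.
y₂ = 9.38 × 1.55 = 14.5 m.

y₂ = 14.5 m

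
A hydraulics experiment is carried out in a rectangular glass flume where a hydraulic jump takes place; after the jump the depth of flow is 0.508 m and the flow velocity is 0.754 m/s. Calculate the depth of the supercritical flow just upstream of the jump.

Fr₂ = V₂/√(g·y₂) = 0.754/√(9.81×0.508) = 0.338.
From the momentum equation (using Fr₂), y₁/y₂ = ½[√(1 + 8Fr₂²) − 1] = ½[√1.913 − 1] = 0.191.
y₁ = 0.191 × 0.508 = 0.0973 m.

y₁ = 0.0973 m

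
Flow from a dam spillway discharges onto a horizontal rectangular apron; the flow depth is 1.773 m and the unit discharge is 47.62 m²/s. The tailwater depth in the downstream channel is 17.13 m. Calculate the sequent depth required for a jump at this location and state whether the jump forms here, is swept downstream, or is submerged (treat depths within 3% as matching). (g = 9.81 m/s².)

V₁ = q/y₁ = 47.62/1.773 = 26.86 m/s. Fr₁ = V₁/√(g·y₁) = 26.86/√(9.81×1.773) = 6.440.
Bélanger equation: y₂/y₁ = ½[√(1 + 8Fr₁²) − 1] = ½[√332.80 − 1] = 8.621.
y₂ = 8.621 × 1.773 = 15.29 m.
Tailwater y_tw = 17.13 m: y_tw > y₂, so the jump is submerged.

y₂ = 15.29 m; the jump is submerged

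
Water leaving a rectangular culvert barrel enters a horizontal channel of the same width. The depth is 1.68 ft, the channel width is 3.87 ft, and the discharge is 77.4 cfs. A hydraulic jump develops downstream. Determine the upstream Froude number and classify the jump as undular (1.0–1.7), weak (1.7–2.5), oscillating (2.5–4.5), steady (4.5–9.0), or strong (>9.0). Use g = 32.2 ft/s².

q = Q/b = 77.4/3.87 = 20.0 ft²/s; V₁ = q/y₁ = 11.9 ft/s. Fr₁ = V₁/√(g·y₁) = 1.62.
Fr₁ = 1.62 lies in the undular range.

Fr₁ = 1.62; undular jump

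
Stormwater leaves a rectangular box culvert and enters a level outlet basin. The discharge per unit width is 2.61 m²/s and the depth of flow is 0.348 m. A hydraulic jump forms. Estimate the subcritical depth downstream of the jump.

y₂ = 1.83 m

V₁ = q/y₁ = 2.61/0.348 = 7.50 m/s. Fr₁ = V₁/√(g·y₁) = 7.50/√(9.81×0.348) = 4.06.
Sequent-depth ratio: y₂/y₁ = ½[√(1 + 8Fr₁²) − 1] = ½[√132.8 − 1] = 5.26.
y₂ = 5.26 × 0.348 = 1.83 m.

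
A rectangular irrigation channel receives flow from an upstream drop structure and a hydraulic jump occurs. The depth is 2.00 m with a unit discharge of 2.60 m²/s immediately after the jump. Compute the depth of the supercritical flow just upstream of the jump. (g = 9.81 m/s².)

V₂ = q/y₂ = 2.60/2.00 = 1.30 m/s; Fr₂ = V₂/√(g·y₂) = 0.293.
The Bélanger relation is symmetric: y₁/y₂ = ½[√(1 + 8Fr₂²) − 1] = ½[√1.689 − 1] = 0.150.
y₁ = 0.150 × 2.00 = 0.300 m.

y₁ = 0.300 m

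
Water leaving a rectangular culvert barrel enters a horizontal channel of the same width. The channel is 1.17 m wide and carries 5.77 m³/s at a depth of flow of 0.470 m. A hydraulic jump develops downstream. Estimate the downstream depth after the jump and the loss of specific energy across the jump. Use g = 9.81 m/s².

y₂ = 3.02 m; ΔE = 2.92 m

q = Q/b = 5.77/1.17 = 4.93 m²/s; V₁ = q/y₁ = 10.5 m/s. Fr₁ = V₁/√(g·y₁) = 4.89.
Sequent-depth ratio: y₂/y₁ = ½[√(1 + 8Fr₁²) − 1] = ½[√192.0 − 1] = 6.43.
y₂ = 6.43 × 0.470 = 3.02 m.
V₂ = q/y₂ = 4.93/3.02 = 1.63 m/s. E₁ = y₁ + V₁²/2g = 6.08 m; E₂ = y₂ + V₂²/2g = 3.16 m. ΔE = E₁ − E₂ = 2.92 m.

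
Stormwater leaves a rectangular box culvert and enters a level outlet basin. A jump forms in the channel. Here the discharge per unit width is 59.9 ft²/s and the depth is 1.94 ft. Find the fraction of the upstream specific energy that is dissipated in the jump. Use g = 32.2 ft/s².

V₁ = q/y₁ = 59.9/1.94 = 30.9 ft/s. Fr₁ = V₁/√(g·y₁) = 30.9/√(32.2×1.94) = 3.91.
Sequent-depth ratio: y₂/y₁ = ½[√(1 + 8Fr₁²) − 1] = ½[√123.1 − 1] = 5.05.
y₂ = 5.05 × 1.94 = 9.79 ft.
E₁ = y₁ + V₁²/2g = 16.7 ft. ΔE = (y₂ − y₁)³/(4y₁y₂) = 6.37 ft. ΔE/E₁ = 6.37/16.7 = 0.380.

ΔE/E₁ = 0.380 (38.0%)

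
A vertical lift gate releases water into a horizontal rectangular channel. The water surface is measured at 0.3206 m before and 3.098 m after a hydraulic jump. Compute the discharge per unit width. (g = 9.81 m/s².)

For a rectangular channel the momentum equation gives q² = ½·g·y₁·y₂·(y₁ + y₂) = ½×9.81×0.3206×3.098×3.419 = 16.65.
q = √16.65 = 4.081 m²/s.

q = 4.081 m²/s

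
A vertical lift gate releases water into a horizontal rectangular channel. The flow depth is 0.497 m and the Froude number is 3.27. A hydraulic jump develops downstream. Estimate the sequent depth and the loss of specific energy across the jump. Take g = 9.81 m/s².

y₂ = 2.06 m; ΔE = 0.937 m

Fr₁ = 3.27 (given).
Sequent-depth ratio: y₂/y₁ = ½[√(1 + 8Fr₁²) − 1] = ½[√86.54 − 1] = 4.15.
y₂ = 4.15 × 0.497 = 2.06 m.
V₁ = Fr₁·√(g·y₁) = 3.27×√(9.81×0.497) = 7.22 m/s; q = V₁·y₁ = 3.59 m²/s. V₂ = q/y₂ = 3.59/2.06 = 1.74 m/s. E₁ = y₁ + V₁²/2g = 3.15 m; E₂ = y₂ + V₂²/2g = 2.22 m. ΔE = E₁ − E₂ = 0.937 m.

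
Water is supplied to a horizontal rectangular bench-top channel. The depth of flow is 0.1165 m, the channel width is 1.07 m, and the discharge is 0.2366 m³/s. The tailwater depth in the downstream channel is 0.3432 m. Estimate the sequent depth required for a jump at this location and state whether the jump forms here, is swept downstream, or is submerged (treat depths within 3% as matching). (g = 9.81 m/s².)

y₂ = 0.2400 m; the jump is submerged

q = Q/b = 0.2366/1.07 = 0.2211 m²/s; V₁ = q/y₁ = 1.898 m/s. Fr₁ = V₁/√(g·y₁) = 1.775.
Conjugate-depth relation: y₂/y₁ = ½[√(1 + 8Fr₁²) − 1] = ½[√26.218 − 1] = 2.060.
y₂ = 2.060 × 0.1165 = 0.2400 m.
Tailwater y_tw = 0.3432 m: y_tw > y₂, so the jump is submerged.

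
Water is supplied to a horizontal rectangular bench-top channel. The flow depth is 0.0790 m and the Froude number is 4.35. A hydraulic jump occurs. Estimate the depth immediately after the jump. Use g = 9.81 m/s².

y₂ = 0.448 m

Fr₁ = 4.35 (given).
From the momentum equation for a rectangular channel, y₂/y₁ = ½[√(1 + 8Fr₁²) − 1] = ½[√152.4 − 1] = 5.67.
y₂ = 5.67 × 0.0790 = 0.448 m.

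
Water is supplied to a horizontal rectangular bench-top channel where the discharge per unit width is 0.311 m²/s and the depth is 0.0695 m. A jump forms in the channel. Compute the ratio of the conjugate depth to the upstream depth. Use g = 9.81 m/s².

y₂/y₁ = 7.18

V₁ = q/y₁ = 0.311/0.0695 = 4.47 m/s. Fr₁ = V₁/√(g·y₁) = 4.47/√(9.81×0.0695) = 5.42.
Bélanger equation: y₂/y₁ = ½[√(1 + 8Fr₁²) − 1] = ½[√236.0 − 1] = 7.18.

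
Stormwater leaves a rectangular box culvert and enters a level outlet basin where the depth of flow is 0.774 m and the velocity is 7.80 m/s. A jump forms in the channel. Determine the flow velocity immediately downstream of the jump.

Fr₁ = V₁/√(g·y₁) = 7.80/√(9.81×0.774) = 2.83.
From the momentum equation for a rectangular channel, y₂/y₁ = ½[√(1 + 8Fr₁²) − 1] = ½[√65.10 − 1] = 3.53.
y₂ = 3.53 × 0.774 = 2.74 m.
q = V₁·y₁ = 7.80 × 0.774 = 6.04 m²/s.
V₂ = q/y₂ = 6.04/2.74 = 2.21 m/s.

V₂ = 2.21 m/s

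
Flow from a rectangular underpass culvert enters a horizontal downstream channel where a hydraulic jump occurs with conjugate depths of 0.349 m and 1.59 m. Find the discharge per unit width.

For a rectangular channel the momentum equation gives q² = ½·g·y₁·y₂·(y₁ + y₂) = ½×9.81×0.349×1.59×1.94 = 5.28.
q = √5.28 = 2.30 m²/s.

q = 2.30 m²/s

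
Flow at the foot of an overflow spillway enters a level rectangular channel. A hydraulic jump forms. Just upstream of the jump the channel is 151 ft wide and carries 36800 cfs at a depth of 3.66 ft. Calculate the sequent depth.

y₂ = 30.0 ft

q = Q/b = 36800/151 = 244 ft²/s; V₁ = q/y₁ = 66.6 ft/s. Fr₁ = V₁/√(g·y₁) = 6.13.
Bélanger equation: y₂/y₁ = ½[√(1 + 8Fr₁²) − 1] = ½[√302.0 − 1] = 8.19.
y₂ = 8.19 × 3.66 = 30.0 ft.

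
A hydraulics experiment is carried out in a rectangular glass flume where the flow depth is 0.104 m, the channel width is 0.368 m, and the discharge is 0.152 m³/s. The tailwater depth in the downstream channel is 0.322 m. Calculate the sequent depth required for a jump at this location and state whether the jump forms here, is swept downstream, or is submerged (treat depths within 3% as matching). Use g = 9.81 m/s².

y₂ = 0.529 m; the jump is swept downstream

q = Q/b = 0.152/0.368 = 0.413 m²/s; V₁ = q/y₁ = 3.97 m/s. Fr₁ = V₁/√(g·y₁) = 3.93.
Bélanger equation: y₂/y₁ = ½[√(1 + 8Fr₁²) − 1] = ½[√124.7 − 1] = 5.08.
y₂ = 5.08 × 0.104 = 0.529 m.
Tailwater y_tw = 0.322 m: y_tw < y₂, so the jump is swept downstream.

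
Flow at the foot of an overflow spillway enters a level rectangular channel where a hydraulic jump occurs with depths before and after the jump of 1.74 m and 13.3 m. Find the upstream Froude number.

For a rectangular channel the momentum equation gives q² = ½·g·y₁·y₂·(y₁ + y₂) = ½×9.81×1.74×13.3×15.0 = 1707.
q = √1707 = 41.3 m²/s.
V₁ = q/y₁ = 23.7 m/s; Fr₁ = V₁/√(g·y₁) = 5.75.

Fr₁ = 5.75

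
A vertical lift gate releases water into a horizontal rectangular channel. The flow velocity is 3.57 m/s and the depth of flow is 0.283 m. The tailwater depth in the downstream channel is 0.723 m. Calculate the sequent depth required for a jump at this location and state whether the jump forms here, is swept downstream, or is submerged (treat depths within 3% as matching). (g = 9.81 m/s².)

y₂ = 0.728 m; the jump forms here

Fr₁ = V₁/√(g·y₁) = 3.57/√(9.81×0.283) = 2.14.
Sequent-depth ratio: y₂/y₁ = ½[√(1 + 8Fr₁²) − 1] = ½[√37.73 − 1] = 2.57.
y₂ = 2.57 × 0.283 = 0.728 m.
Tailwater y_tw = 0.723 m: y_tw ≈ y₂, so the jump forms here.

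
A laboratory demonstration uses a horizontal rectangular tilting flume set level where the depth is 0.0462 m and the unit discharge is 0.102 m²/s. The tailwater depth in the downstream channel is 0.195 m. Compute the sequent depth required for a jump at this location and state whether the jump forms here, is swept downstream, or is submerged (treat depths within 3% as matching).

y₂ = 0.192 m; the jump forms here

V₁ = q/y₁ = 0.102/0.0462 = 2.21 m/s. Fr₁ = V₁/√(g·y₁) = 2.21/√(9.81×0.0462) = 3.28.
Bélanger equation: y₂/y₁ = ½[√(1 + 8Fr₁²) − 1] = ½[√87.04 − 1] = 4.16.
y₂ = 4.16 × 0.0462 = 0.192 m.
Tailwater y_tw = 0.195 m: y_tw ≈ y₂, so the jump forms here.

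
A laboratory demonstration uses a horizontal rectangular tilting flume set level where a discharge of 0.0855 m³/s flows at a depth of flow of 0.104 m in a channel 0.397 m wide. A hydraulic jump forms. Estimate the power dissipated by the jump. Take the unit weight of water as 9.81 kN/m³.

q = Q/b = 0.0855/0.397 = 0.215 m²/s; V₁ = q/y₁ = 2.07 m/s. Fr₁ = V₁/√(g·y₁) = 2.05.
Bélanger equation: y₂/y₁ = ½[√(1 + 8Fr₁²) − 1] = ½[√34.63 − 1] = 2.44.
y₂ = 2.44 × 0.104 = 0.254 m.
Head loss: ΔE = (y₂ − y₁)³/(4y₁y₂) = (0.254 − 0.104)³/(4×0.104×0.254) = 0.00337/0.106 = 0.0319 m.
P = γ·Q·ΔE = 9.81 × 0.0855 × 0.0319 = 0.0268 kW.

P = 0.0268 kW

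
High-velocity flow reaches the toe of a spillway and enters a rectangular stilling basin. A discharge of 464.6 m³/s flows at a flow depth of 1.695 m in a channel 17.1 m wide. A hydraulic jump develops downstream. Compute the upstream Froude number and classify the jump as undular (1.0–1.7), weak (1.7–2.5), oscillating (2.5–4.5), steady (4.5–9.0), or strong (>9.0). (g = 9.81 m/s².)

q = Q/b = 464.6/17.1 = 27.17 m²/s; V₁ = q/y₁ = 16.03 m/s. Fr₁ = V₁/√(g·y₁) = 3.931.
Fr₁ = 3.931 lies in the oscillating range.

Fr₁ = 3.931; oscillating jump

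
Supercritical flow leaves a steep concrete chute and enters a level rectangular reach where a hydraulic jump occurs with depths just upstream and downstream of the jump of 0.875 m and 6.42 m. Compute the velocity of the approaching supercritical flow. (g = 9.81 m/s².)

V₁ = 16.2 m/s

For a rectangular channel the momentum equation gives q² = ½·g·y₁·y₂·(y₁ + y₂) = ½×9.81×0.875×6.42×7.29 = 201.
q = √201 = 14.2 m²/s.
V₁ = q/y₁ = 14.2/0.875 = 16.2 m/s.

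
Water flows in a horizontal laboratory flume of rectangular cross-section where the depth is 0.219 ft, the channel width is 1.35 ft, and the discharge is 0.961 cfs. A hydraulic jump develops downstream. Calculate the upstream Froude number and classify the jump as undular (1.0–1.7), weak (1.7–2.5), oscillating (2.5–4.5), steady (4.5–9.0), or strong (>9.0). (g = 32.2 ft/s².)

q = Q/b = 0.961/1.35 = 0.712 ft²/s; V₁ = q/y₁ = 3.25 ft/s. Fr₁ = V₁/√(g·y₁) = 1.22.
Fr₁ = 1.22 lies in the undular range.

Fr₁ = 1.22; undular jump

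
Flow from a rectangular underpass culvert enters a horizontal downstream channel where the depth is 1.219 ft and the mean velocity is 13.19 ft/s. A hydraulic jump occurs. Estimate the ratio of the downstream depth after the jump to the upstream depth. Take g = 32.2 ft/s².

Fr₁ = V₁/√(g·y₁) = 13.19/√(32.2×1.219) = 2.105.
Sequent-depth ratio: y₂/y₁ = ½[√(1 + 8Fr₁²) − 1] = ½[√36.458 − 1] = 2.519.

y₂/y₁ = 2.519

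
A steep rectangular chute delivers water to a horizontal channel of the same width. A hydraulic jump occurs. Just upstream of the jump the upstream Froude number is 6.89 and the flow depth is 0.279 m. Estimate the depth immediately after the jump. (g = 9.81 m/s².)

Fr₁ = 6.89 (given).
Sequent-depth ratio: y₂/y₁ = ½[√(1 + 8Fr₁²) − 1] = ½[√380.8 − 1] = 9.26.
y₂ = 9.26 × 0.279 = 2.58 m.

y₂ = 2.58 m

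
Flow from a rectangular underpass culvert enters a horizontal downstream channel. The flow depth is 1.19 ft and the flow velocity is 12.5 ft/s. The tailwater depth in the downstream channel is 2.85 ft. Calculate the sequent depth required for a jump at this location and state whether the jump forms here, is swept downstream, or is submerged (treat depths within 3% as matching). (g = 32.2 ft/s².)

Fr₁ = V₁/√(g·y₁) = 12.5/√(32.2×1.19) = 2.02.
Conjugate-depth relation: y₂/y₁ = ½[√(1 + 8Fr₁²) − 1] = ½[√33.62 − 1] = 2.40.
y₂ = 2.40 × 1.19 = 2.86 ft.
Tailwater y_tw = 2.85 ft: y_tw ≈ y₂, so the jump forms here.

y₂ = 2.86 ft; the jump forms here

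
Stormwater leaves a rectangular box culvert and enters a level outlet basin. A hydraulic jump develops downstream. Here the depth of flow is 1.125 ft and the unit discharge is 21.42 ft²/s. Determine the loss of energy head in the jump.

ΔE = 1.901 ft

V₁ = q/y₁ = 21.42/1.125 = 19.04 ft/s. Fr₁ = V₁/√(g·y₁) = 19.04/√(32.2×1.125) = 3.163.
From the momentum equation for a rectangular channel, y₂/y₁ = ½[√(1 + 8Fr₁²) − 1] = ½[√81.060 − 1] = 4.002.
y₂ = 4.002 × 1.125 = 4.502 ft.
Head loss: ΔE = (y₂ − y₁)³/(4y₁y₂) = (4.502 − 1.125)³/(4×1.125×4.502) = 38.51/20.26 = 1.901 ft.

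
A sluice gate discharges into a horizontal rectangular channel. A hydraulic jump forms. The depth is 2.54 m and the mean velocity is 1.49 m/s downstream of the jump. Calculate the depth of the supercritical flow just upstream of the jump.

Fr₂ = V₂/√(g·y₂) = 1.49/√(9.81×2.54) = 0.298.
The Bélanger relation is symmetric: y₁/y₂ = ½[√(1 + 8Fr₂²) − 1] = ½[√1.713 − 1] = 0.154.
y₁ = 0.154 × 2.54 = 0.392 m.

y₁ = 0.392 m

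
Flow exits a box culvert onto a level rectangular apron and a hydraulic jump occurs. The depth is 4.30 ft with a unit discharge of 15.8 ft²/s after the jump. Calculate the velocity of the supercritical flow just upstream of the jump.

V₂ = q/y₂ = 15.8/4.30 = 3.67 ft/s; Fr₂ = V₂/√(g·y₂) = 0.312.
Since the conjugate-depth ratio holds either way, y₁/y₂ = ½[√(1 + 8Fr₂²) − 1] = ½[√1.780 − 1] = 0.167.
y₁ = 0.167 × 4.30 = 0.719 ft.
V₁ = q/y₁ = 15.8/0.719 = 22.0 ft/s.

V₁ = 22.0 ft/s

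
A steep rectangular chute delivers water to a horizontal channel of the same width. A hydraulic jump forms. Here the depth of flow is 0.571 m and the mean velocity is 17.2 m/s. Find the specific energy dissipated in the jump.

Fr₁ = V₁/√(g·y₁) = 17.2/√(9.81×0.571) = 7.27.
From the momentum equation for a rectangular channel, y₂/y₁ = ½[√(1 + 8Fr₁²) − 1] = ½[√423.5 − 1] = 9.79.
y₂ = 9.79 × 0.571 = 5.59 m.
q = V₁·y₁ = 17.2 × 0.571 = 9.82 m²/s. V₂ = q/y₂ = 9.82/5.59 = 1.76 m/s. E₁ = y₁ + V₁²/2g = 15.6 m; E₂ = y₂ + V₂²/2g = 5.75 m. ΔE = E₁ − E₂ = 9.90 m.

ΔE = 9.90 m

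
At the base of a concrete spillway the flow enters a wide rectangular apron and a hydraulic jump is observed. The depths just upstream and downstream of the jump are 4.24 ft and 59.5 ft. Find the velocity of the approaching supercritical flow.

For a rectangular channel the momentum equation gives q² = ½·g·y₁·y₂·(y₁ + y₂) = ½×32.2×4.24×59.5×63.7 = 258893.
q = √258893 = 509 ft²/s.
V₁ = q/y₁ = 509/4.24 = 120 ft/s.

V₁ = 120 ft/s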